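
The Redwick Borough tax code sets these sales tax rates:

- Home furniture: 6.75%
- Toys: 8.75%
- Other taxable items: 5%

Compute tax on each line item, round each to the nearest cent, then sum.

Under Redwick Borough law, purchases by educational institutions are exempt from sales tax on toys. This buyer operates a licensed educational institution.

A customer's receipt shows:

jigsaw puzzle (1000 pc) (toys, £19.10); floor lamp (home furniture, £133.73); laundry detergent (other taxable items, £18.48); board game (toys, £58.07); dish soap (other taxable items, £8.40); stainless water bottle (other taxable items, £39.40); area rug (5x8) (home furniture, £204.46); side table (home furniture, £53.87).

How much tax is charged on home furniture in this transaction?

£26.47

Floor lamp £133.73: home furniture → 6.75% → £9.03
Area rug (5x8) £204.46: home furniture → 6.75% → £13.80
Side table £53.87: home furniture → 6.75% → £3.64
Tax on home furniture = £9.03 + £13.80 + £3.64 = £26.47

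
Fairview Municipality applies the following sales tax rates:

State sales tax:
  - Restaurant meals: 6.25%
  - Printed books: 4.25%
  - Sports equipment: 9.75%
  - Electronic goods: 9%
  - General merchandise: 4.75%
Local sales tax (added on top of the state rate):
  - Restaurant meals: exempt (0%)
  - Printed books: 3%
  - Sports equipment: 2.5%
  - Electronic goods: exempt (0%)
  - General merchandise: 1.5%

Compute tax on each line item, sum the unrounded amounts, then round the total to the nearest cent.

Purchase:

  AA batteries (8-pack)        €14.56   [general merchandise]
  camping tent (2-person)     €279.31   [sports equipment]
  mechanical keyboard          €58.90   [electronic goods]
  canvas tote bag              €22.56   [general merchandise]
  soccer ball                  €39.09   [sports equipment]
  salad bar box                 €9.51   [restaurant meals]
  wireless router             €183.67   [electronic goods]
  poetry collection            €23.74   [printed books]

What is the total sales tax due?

€65.47

AA batteries (8-pack) €14.56: general merchandise → 4.75% + 1.5% local = 6.25% → €0.91
Camping tent (2-person) €279.31: sports equipment → 9.75% + 2.5% local = 12.25% → €34.215475
Mechanical keyboard €58.90: electronic goods → 9% + 0% local = 9% → €5.301
Canvas tote bag €22.56: general merchandise → 4.75% + 1.5% local = 6.25% → €1.41
Soccer ball €39.09: sports equipment → 9.75% + 2.5% local = 12.25% → €4.788525
Salad bar box €9.51: restaurant meals → 6.25% + 0% local = 6.25% → €0.594375
Wireless router €183.67: electronic goods → 9% + 0% local = 9% → €16.5303
Poetry collection €23.74: printed books → 4.25% + 3% local = 7.25% → €1.72115
Unrounded tax sum = €65.470825 → €65.47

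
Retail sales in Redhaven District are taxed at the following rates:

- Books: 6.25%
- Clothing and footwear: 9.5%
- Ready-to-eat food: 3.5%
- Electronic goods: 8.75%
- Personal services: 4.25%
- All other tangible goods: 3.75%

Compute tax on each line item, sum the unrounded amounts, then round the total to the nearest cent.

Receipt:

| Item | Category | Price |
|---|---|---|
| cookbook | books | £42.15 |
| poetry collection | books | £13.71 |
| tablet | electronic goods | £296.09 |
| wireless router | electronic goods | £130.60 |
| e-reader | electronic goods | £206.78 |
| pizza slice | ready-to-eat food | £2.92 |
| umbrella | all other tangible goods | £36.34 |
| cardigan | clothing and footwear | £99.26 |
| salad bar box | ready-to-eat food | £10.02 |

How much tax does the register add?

£70.17

Cookbook £42.15: books → 6.25% → £2.634375
Poetry collection £13.71: books → 6.25% → £0.856875
Tablet £296.09: electronic goods → 8.75% → £25.907875
Wireless router £130.60: electronic goods → 8.75% → £11.4275
E-reader £206.78: electronic goods → 8.75% → £18.09325
Pizza slice £2.92: ready-to-eat food → 3.5% → £0.1022
Umbrella £36.34: all other tangible goods → 3.75% → £1.36275
Cardigan £99.26: clothing and footwear → 9.5% → £9.4297
Salad bar box £10.02: ready-to-eat food → 3.5% → £0.3507
Unrounded tax sum = £70.165225 → £70.17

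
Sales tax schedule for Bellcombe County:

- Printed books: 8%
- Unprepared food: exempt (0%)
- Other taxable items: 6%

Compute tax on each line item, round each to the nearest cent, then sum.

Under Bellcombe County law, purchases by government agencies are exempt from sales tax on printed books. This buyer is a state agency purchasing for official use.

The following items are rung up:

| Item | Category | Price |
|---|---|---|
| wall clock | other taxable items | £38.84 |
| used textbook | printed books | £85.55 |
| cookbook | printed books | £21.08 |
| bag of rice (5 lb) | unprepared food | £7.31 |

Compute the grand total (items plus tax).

£155.11

Wall clock £38.84: other taxable items → 6% → £2.33
Used textbook £85.55: printed books, buyer-exempt → 0% → £0.00
Cookbook £21.08: printed books, buyer-exempt → 0% → £0.00
Bag of rice (5 lb) £7.31: unprepared food → 0% → £0.00
Subtotal = £152.78; tax = £2.33; total due = £155.11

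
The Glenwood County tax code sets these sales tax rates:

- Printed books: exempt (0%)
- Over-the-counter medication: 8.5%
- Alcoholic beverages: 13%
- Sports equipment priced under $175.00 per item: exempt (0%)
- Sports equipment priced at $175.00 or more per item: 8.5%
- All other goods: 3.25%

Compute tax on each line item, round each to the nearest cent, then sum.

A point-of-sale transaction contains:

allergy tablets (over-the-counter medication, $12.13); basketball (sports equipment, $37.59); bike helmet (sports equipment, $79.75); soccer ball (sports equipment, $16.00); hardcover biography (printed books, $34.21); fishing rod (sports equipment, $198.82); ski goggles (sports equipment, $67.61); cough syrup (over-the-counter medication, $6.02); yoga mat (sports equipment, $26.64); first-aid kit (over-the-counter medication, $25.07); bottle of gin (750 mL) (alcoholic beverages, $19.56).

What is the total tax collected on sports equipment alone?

$16.90

Basketball $37.59: sports equipment, under $175.00 → 0% → $0.00
Bike helmet $79.75: sports equipment, under $175.00 → 0% → $0.00
Soccer ball $16.00: sports equipment, under $175.00 → 0% → $0.00
Fishing rod $198.82: sports equipment, $175.00 or more → 8.5% → $16.90
Ski goggles $67.61: sports equipment, under $175.00 → 0% → $0.00
Yoga mat $26.64: sports equipment, under $175.00 → 0% → $0.00
Tax on sports equipment = $0.00 + $0.00 + $0.00 + $16.90 + $0.00 + $0.00 = $16.90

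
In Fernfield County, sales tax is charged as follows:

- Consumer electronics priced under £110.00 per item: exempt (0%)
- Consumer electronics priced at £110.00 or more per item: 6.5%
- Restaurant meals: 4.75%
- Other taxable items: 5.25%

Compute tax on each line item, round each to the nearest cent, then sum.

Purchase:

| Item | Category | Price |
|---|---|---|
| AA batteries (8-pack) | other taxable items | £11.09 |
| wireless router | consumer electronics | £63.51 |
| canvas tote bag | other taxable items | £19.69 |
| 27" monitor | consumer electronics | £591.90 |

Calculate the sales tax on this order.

£40.08

AA batteries (8-pack) £11.09: other taxable items → 5.25% → £0.58
Wireless router £63.51: consumer electronics, under £110.00 → 0% → £0.00
Canvas tote bag £19.69: other taxable items → 5.25% → £1.03
27" monitor £591.90: consumer electronics, £110.00 or more → 6.5% → £38.47
Total tax = £0.58 + £1.03 + £38.47 = £40.08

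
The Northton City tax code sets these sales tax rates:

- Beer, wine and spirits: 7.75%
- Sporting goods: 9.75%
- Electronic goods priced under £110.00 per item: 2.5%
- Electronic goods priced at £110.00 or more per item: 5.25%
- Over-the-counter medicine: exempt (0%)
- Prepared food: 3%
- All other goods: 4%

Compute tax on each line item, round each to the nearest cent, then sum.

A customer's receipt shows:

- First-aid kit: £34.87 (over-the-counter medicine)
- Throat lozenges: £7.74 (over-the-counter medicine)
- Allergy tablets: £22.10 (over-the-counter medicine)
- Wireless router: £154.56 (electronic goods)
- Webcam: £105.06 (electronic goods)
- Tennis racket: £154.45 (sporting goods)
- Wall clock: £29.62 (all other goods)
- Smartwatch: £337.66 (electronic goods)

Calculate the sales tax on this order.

First-aid kit £34.87: over-the-counter medicine → 0% → £0.00
Throat lozenges £7.74: over-the-counter medicine → 0% → £0.00
Allergy tablets £22.10: over-the-counter medicine → 0% → £0.00
Wireless router £154.56: electronic goods, £110.00 or more → 5.25% → £8.11
Webcam £105.06: electronic goods, under £110.00 → 2.5% → £2.63
Tennis racket £154.45: sporting goods → 9.75% → £15.06
Wall clock £29.62: all other goods → 4% → £1.18
Smartwatch £337.66: electronic goods, £110.00 or more → 5.25% → £17.73
Total tax = £8.11 + £2.63 + £15.06 + £1.18 + £17.73 = £44.71

£44.71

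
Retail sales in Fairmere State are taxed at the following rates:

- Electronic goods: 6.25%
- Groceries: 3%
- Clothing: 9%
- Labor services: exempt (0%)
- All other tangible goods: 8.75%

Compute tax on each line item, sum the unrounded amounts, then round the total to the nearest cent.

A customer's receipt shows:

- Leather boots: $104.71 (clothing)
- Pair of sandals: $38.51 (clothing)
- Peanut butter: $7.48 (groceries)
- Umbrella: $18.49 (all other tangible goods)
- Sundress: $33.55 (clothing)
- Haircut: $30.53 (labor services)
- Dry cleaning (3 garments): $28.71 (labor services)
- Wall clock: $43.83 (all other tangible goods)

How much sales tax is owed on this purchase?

$21.59

Leather boots $104.71: clothing → 9% → $9.4239
Pair of sandals $38.51: clothing → 9% → $3.4659
Peanut butter $7.48: groceries → 3% → $0.2244
Umbrella $18.49: all other tangible goods → 8.75% → $1.617875
Sundress $33.55: clothing → 9% → $3.0195
Haircut $30.53: labor services → 0% → $0.00
Dry cleaning (3 garments) $28.71: labor services → 0% → $0.00
Wall clock $43.83: all other tangible goods → 8.75% → $3.835125
Unrounded tax sum = $21.5867 → $21.59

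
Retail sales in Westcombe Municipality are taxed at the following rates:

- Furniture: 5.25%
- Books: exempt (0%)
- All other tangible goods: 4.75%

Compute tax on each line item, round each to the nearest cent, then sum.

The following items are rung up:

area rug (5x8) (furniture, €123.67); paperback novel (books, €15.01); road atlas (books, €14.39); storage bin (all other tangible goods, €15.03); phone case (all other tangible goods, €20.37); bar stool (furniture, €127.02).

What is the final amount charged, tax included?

€330.33

Area rug (5x8) €123.67: furniture → 5.25% → €6.49
Paperback novel €15.01: books → 0% → €0.00
Road atlas €14.39: books → 0% → €0.00
Storage bin €15.03: all other tangible goods → 4.75% → €0.71
Phone case €20.37: all other tangible goods → 4.75% → €0.97
Bar stool €127.02: furniture → 5.25% → €6.67
Subtotal = €315.49; tax = €14.84; total due = €330.33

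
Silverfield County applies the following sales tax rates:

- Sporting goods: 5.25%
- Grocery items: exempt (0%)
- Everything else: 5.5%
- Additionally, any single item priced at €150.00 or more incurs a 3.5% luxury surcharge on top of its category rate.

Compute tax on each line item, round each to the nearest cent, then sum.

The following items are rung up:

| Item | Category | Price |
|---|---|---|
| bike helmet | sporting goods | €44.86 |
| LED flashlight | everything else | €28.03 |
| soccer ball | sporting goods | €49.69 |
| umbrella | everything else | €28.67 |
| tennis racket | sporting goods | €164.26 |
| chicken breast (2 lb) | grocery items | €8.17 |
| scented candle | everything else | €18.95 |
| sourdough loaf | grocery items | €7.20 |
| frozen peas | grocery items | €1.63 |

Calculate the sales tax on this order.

€23.50

Bike helmet €44.86: sporting goods → 5.25% → €2.36
LED flashlight €28.03: everything else → 5.5% → €1.54
Soccer ball €49.69: sporting goods → 5.25% → €2.61
Umbrella €28.67: everything else → 5.5% → €1.58
Tennis racket €164.26: sporting goods → 5.25% + 3.5% surcharge = 8.75% → €14.37
Chicken breast (2 lb) €8.17: grocery items → 0% → €0.00
Scented candle €18.95: everything else → 5.5% → €1.04
Sourdough loaf €7.20: grocery items → 0% → €0.00
Frozen peas €1.63: grocery items → 0% → €0.00
Total tax = €2.36 + €1.54 + €2.61 + €1.58 + €14.37 + €1.04 = €23.50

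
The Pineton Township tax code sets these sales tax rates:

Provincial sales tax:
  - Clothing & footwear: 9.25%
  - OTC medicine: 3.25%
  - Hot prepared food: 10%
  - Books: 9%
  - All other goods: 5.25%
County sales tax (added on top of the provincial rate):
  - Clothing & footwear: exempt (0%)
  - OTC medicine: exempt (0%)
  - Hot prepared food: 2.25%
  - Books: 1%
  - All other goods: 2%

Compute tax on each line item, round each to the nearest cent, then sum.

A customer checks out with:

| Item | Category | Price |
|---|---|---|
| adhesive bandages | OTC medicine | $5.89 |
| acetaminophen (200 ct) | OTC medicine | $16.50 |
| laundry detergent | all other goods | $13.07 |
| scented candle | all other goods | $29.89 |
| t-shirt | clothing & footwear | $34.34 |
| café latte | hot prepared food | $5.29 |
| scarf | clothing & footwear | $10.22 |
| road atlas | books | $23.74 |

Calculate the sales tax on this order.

$11.00

Adhesive bandages $5.89: OTC medicine → 3.25% + 0% county = 3.25% → $0.19
Acetaminophen (200 ct) $16.50: OTC medicine → 3.25% + 0% county = 3.25% → $0.54
Laundry detergent $13.07: all other goods → 5.25% + 2% county = 7.25% → $0.95
Scented candle $29.89: all other goods → 5.25% + 2% county = 7.25% → $2.17
T-shirt $34.34: clothing & footwear → 9.25% + 0% county = 9.25% → $3.18
Café latte $5.29: hot prepared food → 10% + 2.25% county = 12.25% → $0.65
Scarf $10.22: clothing & footwear → 9.25% + 0% county = 9.25% → $0.95
Road atlas $23.74: books → 9% + 1% county = 10% → $2.37
Total tax = $0.19 + $0.54 + $0.95 + $2.17 + $3.18 + $0.65 + $0.95 + $2.37 = $11.00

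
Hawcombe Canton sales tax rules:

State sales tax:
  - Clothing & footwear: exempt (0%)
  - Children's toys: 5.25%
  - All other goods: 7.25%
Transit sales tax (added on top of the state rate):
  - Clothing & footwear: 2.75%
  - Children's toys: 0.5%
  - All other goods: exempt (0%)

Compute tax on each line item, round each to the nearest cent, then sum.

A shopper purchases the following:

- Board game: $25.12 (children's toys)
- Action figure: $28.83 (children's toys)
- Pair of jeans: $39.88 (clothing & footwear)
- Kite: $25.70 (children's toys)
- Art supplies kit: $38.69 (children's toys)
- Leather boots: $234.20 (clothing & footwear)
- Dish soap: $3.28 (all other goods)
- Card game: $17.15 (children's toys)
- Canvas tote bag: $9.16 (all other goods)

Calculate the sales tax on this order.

$16.23

Board game $25.12: children's toys → 5.25% + 0.5% transit = 5.75% → $1.44
Action figure $28.83: children's toys → 5.25% + 0.5% transit = 5.75% → $1.66
Pair of jeans $39.88: clothing & footwear → 0% + 2.75% transit = 2.75% → $1.10
Kite $25.70: children's toys → 5.25% + 0.5% transit = 5.75% → $1.48
Art supplies kit $38.69: children's toys → 5.25% + 0.5% transit = 5.75% → $2.22
Leather boots $234.20: clothing & footwear → 0% + 2.75% transit = 2.75% → $6.44
Dish soap $3.28: all other goods → 7.25% + 0% transit = 7.25% → $0.24
Card game $17.15: children's toys → 5.25% + 0.5% transit = 5.75% → $0.99
Canvas tote bag $9.16: all other goods → 7.25% + 0% transit = 7.25% → $0.66
Total tax = $1.44 + $1.66 + $1.10 + $1.48 + $2.22 + $6.44 + $0.24 + $0.99 + $0.66 = $16.23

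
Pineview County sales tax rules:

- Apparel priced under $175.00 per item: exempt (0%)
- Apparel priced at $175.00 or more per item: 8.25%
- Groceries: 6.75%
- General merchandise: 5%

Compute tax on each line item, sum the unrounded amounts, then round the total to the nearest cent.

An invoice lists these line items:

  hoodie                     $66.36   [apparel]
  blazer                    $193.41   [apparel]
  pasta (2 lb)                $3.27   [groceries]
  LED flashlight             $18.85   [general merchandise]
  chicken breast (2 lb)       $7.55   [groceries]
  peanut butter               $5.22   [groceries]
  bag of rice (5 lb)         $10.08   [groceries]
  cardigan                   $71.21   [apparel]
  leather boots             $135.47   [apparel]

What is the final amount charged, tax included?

$530.08

Hoodie $66.36: apparel, under $175.00 → 0% → $0.00
Blazer $193.41: apparel, $175.00 or more → 8.25% → $15.956325
Pasta (2 lb) $3.27: groceries → 6.75% → $0.220725
LED flashlight $18.85: general merchandise → 5% → $0.9425
Chicken breast (2 lb) $7.55: groceries → 6.75% → $0.509625
Peanut butter $5.22: groceries → 6.75% → $0.35235
Bag of rice (5 lb) $10.08: groceries → 6.75% → $0.6804
Cardigan $71.21: apparel, under $175.00 → 0% → $0.00
Leather boots $135.47: apparel, under $175.00 → 0% → $0.00
Subtotal = $511.42; unrounded tax = $18.661925 → $18.66; total due = $530.08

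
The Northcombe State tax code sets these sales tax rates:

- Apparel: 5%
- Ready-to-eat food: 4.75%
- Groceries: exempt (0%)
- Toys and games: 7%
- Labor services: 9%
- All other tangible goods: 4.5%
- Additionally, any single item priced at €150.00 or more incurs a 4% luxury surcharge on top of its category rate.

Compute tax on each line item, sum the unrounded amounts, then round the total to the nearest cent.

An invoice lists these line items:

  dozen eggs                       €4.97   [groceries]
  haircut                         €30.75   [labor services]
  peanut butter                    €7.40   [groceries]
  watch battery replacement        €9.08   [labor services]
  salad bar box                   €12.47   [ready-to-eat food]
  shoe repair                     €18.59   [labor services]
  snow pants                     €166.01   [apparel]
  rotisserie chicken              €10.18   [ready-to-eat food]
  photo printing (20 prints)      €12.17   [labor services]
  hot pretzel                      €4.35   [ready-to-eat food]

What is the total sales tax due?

Dozen eggs €4.97: groceries → 0% → €0.00
Haircut €30.75: labor services → 9% → €2.7675
Peanut butter €7.40: groceries → 0% → €0.00
Watch battery replacement €9.08: labor services → 9% → €0.8172
Salad bar box €12.47: ready-to-eat food → 4.75% → €0.592325
Shoe repair €18.59: labor services → 9% → €1.6731
Snow pants €166.01: apparel → 5% + 4% surcharge = 9% → €14.9409
Rotisserie chicken €10.18: ready-to-eat food → 4.75% → €0.48355
Photo printing (20 prints) €12.17: labor services → 9% → €1.0953
Hot pretzel €4.35: ready-to-eat food → 4.75% → €0.206625
Unrounded tax sum = €22.5765 → €22.58

€22.58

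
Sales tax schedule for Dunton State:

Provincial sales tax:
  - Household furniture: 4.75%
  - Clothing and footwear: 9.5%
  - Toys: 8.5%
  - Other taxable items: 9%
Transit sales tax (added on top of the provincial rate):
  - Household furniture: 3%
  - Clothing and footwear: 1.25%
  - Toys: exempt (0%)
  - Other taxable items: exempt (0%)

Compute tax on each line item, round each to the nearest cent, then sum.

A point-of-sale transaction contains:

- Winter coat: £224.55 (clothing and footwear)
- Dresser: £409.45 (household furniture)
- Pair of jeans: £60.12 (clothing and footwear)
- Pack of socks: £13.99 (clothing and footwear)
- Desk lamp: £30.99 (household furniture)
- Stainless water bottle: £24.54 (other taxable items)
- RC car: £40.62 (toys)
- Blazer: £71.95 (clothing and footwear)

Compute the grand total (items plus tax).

£955.83

Winter coat £224.55: clothing and footwear → 9.5% + 1.25% transit = 10.75% → £24.14
Dresser £409.45: household furniture → 4.75% + 3% transit = 7.75% → £31.73
Pair of jeans £60.12: clothing and footwear → 9.5% + 1.25% transit = 10.75% → £6.46
Pack of socks £13.99: clothing and footwear → 9.5% + 1.25% transit = 10.75% → £1.50
Desk lamp £30.99: household furniture → 4.75% + 3% transit = 7.75% → £2.40
Stainless water bottle £24.54: other taxable items → 9% + 0% transit = 9% → £2.21
RC car £40.62: toys → 8.5% + 0% transit = 8.5% → £3.45
Blazer £71.95: clothing and footwear → 9.5% + 1.25% transit = 10.75% → £7.73
Subtotal = £876.21; tax = £79.62; total due = £955.83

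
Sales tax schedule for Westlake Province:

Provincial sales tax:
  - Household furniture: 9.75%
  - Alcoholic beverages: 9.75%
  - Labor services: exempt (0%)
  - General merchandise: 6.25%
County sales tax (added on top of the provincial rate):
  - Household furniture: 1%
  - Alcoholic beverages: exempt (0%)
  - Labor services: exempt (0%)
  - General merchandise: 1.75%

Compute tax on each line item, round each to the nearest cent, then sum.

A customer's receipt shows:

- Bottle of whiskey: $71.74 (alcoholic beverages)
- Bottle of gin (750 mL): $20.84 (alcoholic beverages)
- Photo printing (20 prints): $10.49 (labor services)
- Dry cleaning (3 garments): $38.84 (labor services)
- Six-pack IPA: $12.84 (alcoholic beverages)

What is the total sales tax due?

$10.27

Bottle of whiskey $71.74: alcoholic beverages → 9.75% + 0% county = 9.75% → $6.99
Bottle of gin (750 mL) $20.84: alcoholic beverages → 9.75% + 0% county = 9.75% → $2.03
Photo printing (20 prints) $10.49: labor services → 0% + 0% county = 0% → $0.00
Dry cleaning (3 garments) $38.84: labor services → 0% + 0% county = 0% → $0.00
Six-pack IPA $12.84: alcoholic beverages → 9.75% + 0% county = 9.75% → $1.25
Total tax = $6.99 + $2.03 + $1.25 = $10.27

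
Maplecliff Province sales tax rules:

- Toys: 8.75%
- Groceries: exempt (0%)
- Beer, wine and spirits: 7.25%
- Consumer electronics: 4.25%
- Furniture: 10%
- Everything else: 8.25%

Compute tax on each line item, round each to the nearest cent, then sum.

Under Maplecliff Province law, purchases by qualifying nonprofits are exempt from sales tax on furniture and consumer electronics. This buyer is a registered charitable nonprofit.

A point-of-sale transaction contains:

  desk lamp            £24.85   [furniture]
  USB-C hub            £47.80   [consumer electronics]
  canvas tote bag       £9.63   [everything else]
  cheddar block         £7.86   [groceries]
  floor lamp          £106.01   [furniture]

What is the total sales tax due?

Desk lamp £24.85: furniture, buyer-exempt → 0% → £0.00
USB-C hub £47.80: consumer electronics, buyer-exempt → 0% → £0.00
Canvas tote bag £9.63: everything else → 8.25% → £0.79
Cheddar block £7.86: groceries → 0% → £0.00
Floor lamp £106.01: furniture, buyer-exempt → 0% → £0.00
Total tax = £0.79

£0.79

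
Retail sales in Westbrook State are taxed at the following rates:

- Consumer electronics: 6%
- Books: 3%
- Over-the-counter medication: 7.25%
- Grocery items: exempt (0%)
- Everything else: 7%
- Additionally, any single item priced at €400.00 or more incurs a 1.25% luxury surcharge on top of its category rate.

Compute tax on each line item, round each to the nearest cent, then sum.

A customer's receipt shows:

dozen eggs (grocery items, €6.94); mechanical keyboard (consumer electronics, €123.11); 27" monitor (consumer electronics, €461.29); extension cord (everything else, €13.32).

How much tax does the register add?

Dozen eggs €6.94: grocery items → 0% → €0.00
Mechanical keyboard €123.11: consumer electronics → 6% → €7.39
27" monitor €461.29: consumer electronics → 6% + 1.25% surcharge = 7.25% → €33.44
Extension cord €13.32: everything else → 7% → €0.93
Total tax = €7.39 + €33.44 + €0.93 = €41.76

€41.76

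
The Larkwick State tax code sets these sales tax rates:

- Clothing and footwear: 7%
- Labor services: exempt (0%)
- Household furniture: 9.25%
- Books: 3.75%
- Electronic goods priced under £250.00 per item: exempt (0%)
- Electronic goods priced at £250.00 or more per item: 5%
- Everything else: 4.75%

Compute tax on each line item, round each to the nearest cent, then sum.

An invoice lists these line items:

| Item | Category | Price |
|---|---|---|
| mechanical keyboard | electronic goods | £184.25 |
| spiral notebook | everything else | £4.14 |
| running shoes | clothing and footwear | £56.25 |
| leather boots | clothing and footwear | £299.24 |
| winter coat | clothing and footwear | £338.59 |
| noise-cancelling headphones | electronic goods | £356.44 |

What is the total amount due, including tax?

Mechanical keyboard £184.25: electronic goods, under £250.00 → 0% → £0.00
Spiral notebook £4.14: everything else → 4.75% → £0.20
Running shoes £56.25: clothing and footwear → 7% → £3.94
Leather boots £299.24: clothing and footwear → 7% → £20.95
Winter coat £338.59: clothing and footwear → 7% → £23.70
Noise-cancelling headphones £356.44: electronic goods, £250.00 or more → 5% → £17.82
Subtotal = £1238.91; tax = £66.61; total due = £1305.52

£1305.52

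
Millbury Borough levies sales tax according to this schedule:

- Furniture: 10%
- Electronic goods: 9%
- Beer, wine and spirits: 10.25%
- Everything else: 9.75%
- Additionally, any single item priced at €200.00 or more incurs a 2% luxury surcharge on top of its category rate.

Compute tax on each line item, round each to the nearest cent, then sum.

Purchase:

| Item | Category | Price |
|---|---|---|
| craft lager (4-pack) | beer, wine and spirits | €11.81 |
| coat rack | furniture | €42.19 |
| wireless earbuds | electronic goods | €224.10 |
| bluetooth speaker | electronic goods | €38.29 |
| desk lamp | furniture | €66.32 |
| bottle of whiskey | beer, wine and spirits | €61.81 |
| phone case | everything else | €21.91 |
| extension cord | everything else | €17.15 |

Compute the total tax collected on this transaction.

Craft lager (4-pack) €11.81: beer, wine and spirits → 10.25% → €1.21
Coat rack €42.19: furniture → 10% → €4.22
Wireless earbuds €224.10: electronic goods → 9% + 2% surcharge = 11% → €24.65
Bluetooth speaker €38.29: electronic goods → 9% → €3.45
Desk lamp €66.32: furniture → 10% → €6.63
Bottle of whiskey €61.81: beer, wine and spirits → 10.25% → €6.34
Phone case €21.91: everything else → 9.75% → €2.14
Extension cord €17.15: everything else → 9.75% → €1.67
Total tax = €1.21 + €4.22 + €24.65 + €3.45 + €6.63 + €6.34 + €2.14 + €1.67 = €50.31

€50.31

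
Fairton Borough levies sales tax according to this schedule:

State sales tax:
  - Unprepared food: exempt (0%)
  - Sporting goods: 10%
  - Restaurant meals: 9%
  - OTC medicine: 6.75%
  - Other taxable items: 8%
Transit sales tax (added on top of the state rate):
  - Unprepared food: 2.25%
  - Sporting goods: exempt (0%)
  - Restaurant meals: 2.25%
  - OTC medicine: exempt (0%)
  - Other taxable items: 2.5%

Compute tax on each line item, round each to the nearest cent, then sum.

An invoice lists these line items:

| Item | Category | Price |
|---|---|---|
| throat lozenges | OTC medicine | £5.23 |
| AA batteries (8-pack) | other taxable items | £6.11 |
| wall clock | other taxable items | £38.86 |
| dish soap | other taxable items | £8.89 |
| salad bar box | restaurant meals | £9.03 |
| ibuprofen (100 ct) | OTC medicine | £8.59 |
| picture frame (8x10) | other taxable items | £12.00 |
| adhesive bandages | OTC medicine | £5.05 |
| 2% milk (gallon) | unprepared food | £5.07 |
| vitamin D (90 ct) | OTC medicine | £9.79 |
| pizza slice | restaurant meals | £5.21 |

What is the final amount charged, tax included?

Throat lozenges £5.23: OTC medicine → 6.75% + 0% transit = 6.75% → £0.35
AA batteries (8-pack) £6.11: other taxable items → 8% + 2.5% transit = 10.5% → £0.64
Wall clock £38.86: other taxable items → 8% + 2.5% transit = 10.5% → £4.08
Dish soap £8.89: other taxable items → 8% + 2.5% transit = 10.5% → £0.93
Salad bar box £9.03: restaurant meals → 9% + 2.25% transit = 11.25% → £1.02
Ibuprofen (100 ct) £8.59: OTC medicine → 6.75% + 0% transit = 6.75% → £0.58
Picture frame (8x10) £12.00: other taxable items → 8% + 2.5% transit = 10.5% → £1.26
Adhesive bandages £5.05: OTC medicine → 6.75% + 0% transit = 6.75% → £0.34
2% milk (gallon) £5.07: unprepared food → 0% + 2.25% transit = 2.25% → £0.11
Vitamin D (90 ct) £9.79: OTC medicine → 6.75% + 0% transit = 6.75% → £0.66
Pizza slice £5.21: restaurant meals → 9% + 2.25% transit = 11.25% → £0.59
Subtotal = £113.83; tax = £10.56; total due = £124.39

£124.39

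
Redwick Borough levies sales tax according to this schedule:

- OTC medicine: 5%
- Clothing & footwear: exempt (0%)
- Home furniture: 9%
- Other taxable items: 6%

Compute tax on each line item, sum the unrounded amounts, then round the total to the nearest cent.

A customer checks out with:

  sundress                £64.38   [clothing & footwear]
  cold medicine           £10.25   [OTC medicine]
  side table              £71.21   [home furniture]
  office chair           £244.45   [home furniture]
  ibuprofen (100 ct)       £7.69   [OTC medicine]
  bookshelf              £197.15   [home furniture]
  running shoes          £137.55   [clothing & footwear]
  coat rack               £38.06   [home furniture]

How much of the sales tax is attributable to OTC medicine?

£0.90

Cold medicine £10.25: OTC medicine → 5% → £0.5125
Ibuprofen (100 ct) £7.69: OTC medicine → 5% → £0.3845
Tax on OTC medicine: unrounded sum = £0.897 → £0.90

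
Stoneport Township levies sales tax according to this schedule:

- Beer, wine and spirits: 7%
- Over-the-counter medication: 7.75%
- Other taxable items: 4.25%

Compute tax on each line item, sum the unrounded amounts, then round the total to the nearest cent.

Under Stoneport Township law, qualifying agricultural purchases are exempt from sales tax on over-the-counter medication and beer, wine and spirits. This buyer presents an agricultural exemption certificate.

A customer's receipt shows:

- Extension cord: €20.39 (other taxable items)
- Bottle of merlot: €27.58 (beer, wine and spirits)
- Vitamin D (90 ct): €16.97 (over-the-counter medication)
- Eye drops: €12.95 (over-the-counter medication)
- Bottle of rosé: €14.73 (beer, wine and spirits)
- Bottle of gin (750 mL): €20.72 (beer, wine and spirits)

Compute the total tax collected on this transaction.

Extension cord €20.39: other taxable items → 4.25% → €0.866575
Bottle of merlot €27.58: beer, wine and spirits, buyer-exempt → 0% → €0.00
Vitamin D (90 ct) €16.97: over-the-counter medication, buyer-exempt → 0% → €0.00
Eye drops €12.95: over-the-counter medication, buyer-exempt → 0% → €0.00
Bottle of rosé €14.73: beer, wine and spirits, buyer-exempt → 0% → €0.00
Bottle of gin (750 mL) €20.72: beer, wine and spirits, buyer-exempt → 0% → €0.00
Unrounded tax sum = €0.866575 → €0.87

€0.87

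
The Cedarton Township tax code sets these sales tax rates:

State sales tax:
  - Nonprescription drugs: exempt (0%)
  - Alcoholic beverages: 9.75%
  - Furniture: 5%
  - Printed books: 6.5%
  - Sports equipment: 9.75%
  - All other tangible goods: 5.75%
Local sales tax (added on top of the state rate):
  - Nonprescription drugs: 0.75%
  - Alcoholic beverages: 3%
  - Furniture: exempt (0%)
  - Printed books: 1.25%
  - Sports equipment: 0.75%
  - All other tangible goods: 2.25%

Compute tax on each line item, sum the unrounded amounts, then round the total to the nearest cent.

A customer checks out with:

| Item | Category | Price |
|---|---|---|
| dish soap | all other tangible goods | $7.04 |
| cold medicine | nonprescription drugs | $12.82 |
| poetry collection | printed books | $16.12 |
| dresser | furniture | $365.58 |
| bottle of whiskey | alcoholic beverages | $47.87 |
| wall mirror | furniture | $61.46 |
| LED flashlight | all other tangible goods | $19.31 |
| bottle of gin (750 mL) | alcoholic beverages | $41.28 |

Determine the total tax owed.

Dish soap $7.04: all other tangible goods → 5.75% + 2.25% local = 8% → $0.5632
Cold medicine $12.82: nonprescription drugs → 0% + 0.75% local = 0.75% → $0.09615
Poetry collection $16.12: printed books → 6.5% + 1.25% local = 7.75% → $1.2493
Dresser $365.58: furniture → 5% + 0% local = 5% → $18.279
Bottle of whiskey $47.87: alcoholic beverages → 9.75% + 3% local = 12.75% → $6.103425
Wall mirror $61.46: furniture → 5% + 0% local = 5% → $3.073
LED flashlight $19.31: all other tangible goods → 5.75% + 2.25% local = 8% → $1.5448
Bottle of gin (750 mL) $41.28: alcoholic beverages → 9.75% + 3% local = 12.75% → $5.2632
Unrounded tax sum = $36.172075 → $36.17

$36.17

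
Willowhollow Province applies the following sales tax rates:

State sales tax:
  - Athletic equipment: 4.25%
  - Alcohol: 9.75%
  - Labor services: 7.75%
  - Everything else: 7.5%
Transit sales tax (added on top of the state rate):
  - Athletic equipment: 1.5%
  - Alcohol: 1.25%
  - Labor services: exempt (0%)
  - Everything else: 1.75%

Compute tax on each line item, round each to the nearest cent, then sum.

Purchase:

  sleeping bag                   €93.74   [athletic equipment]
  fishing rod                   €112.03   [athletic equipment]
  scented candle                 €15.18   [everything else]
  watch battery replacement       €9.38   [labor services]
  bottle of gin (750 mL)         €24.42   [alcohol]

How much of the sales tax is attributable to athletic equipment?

Sleeping bag €93.74: athletic equipment → 4.25% + 1.5% transit = 5.75% → €5.39
Fishing rod €112.03: athletic equipment → 4.25% + 1.5% transit = 5.75% → €6.44
Tax on athletic equipment = €5.39 + €6.44 = €11.83

€11.83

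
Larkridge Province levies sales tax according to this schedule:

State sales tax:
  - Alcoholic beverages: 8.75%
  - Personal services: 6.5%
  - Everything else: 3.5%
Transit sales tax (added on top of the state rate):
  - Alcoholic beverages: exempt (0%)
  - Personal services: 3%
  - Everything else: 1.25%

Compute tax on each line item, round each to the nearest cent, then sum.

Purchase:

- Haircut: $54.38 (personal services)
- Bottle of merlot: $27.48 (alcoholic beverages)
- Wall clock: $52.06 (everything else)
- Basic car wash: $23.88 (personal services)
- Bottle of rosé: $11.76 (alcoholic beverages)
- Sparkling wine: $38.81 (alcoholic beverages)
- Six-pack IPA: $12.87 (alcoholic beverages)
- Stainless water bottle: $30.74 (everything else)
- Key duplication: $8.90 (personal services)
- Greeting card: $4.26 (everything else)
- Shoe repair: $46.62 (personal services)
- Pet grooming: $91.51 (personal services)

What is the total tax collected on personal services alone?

Haircut $54.38: personal services → 6.5% + 3% transit = 9.5% → $5.17
Basic car wash $23.88: personal services → 6.5% + 3% transit = 9.5% → $2.27
Key duplication $8.90: personal services → 6.5% + 3% transit = 9.5% → $0.85
Shoe repair $46.62: personal services → 6.5% + 3% transit = 9.5% → $4.43
Pet grooming $91.51: personal services → 6.5% + 3% transit = 9.5% → $8.69
Tax on personal services = $5.17 + $2.27 + $0.85 + $4.43 + $8.69 = $21.41

$21.41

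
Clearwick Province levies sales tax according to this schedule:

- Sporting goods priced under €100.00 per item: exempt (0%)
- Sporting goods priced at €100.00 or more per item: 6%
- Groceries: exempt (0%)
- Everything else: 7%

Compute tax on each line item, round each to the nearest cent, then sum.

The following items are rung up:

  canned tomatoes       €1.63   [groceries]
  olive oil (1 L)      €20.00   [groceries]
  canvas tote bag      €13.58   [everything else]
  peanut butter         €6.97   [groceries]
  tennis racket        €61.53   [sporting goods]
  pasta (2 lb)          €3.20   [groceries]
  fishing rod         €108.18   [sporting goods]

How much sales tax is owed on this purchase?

€7.44

Canned tomatoes €1.63: groceries → 0% → €0.00
Olive oil (1 L) €20.00: groceries → 0% → €0.00
Canvas tote bag €13.58: everything else → 7% → €0.95
Peanut butter €6.97: groceries → 0% → €0.00
Tennis racket €61.53: sporting goods, under €100.00 → 0% → €0.00
Pasta (2 lb) €3.20: groceries → 0% → €0.00
Fishing rod €108.18: sporting goods, €100.00 or more → 6% → €6.49
Total tax = €0.95 + €6.49 = €7.44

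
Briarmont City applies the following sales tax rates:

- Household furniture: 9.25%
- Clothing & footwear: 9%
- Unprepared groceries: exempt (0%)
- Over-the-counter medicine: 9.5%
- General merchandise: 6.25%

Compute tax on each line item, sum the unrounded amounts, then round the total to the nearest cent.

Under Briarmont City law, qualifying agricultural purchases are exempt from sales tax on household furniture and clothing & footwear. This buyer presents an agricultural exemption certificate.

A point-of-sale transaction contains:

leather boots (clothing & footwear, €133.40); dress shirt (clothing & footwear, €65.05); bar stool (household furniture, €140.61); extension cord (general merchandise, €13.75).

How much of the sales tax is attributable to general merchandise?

€0.86

Extension cord €13.75: general merchandise → 6.25% → €0.859375
Tax on general merchandise: unrounded sum = €0.859375 → €0.86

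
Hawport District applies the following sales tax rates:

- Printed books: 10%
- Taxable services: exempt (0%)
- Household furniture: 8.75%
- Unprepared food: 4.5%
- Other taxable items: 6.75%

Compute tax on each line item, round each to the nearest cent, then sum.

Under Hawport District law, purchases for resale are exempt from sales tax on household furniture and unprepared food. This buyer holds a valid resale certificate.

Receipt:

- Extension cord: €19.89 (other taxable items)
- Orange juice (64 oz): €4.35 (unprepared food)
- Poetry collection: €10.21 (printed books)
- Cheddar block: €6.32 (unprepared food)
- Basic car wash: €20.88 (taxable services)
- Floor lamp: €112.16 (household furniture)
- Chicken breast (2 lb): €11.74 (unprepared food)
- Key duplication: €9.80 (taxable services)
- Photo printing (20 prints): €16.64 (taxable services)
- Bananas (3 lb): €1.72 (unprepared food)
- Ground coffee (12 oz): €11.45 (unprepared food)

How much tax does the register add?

Extension cord €19.89: other taxable items → 6.75% → €1.34
Orange juice (64 oz) €4.35: unprepared food, buyer-exempt → 0% → €0.00
Poetry collection €10.21: printed books → 10% → €1.02
Cheddar block €6.32: unprepared food, buyer-exempt → 0% → €0.00
Basic car wash €20.88: taxable services → 0% → €0.00
Floor lamp €112.16: household furniture, buyer-exempt → 0% → €0.00
Chicken breast (2 lb) €11.74: unprepared food, buyer-exempt → 0% → €0.00
Key duplication €9.80: taxable services → 0% → €0.00
Photo printing (20 prints) €16.64: taxable services → 0% → €0.00
Bananas (3 lb) €1.72: unprepared food, buyer-exempt → 0% → €0.00
Ground coffee (12 oz) €11.45: unprepared food, buyer-exempt → 0% → €0.00
Total tax = €1.34 + €1.02 = €2.36

€2.36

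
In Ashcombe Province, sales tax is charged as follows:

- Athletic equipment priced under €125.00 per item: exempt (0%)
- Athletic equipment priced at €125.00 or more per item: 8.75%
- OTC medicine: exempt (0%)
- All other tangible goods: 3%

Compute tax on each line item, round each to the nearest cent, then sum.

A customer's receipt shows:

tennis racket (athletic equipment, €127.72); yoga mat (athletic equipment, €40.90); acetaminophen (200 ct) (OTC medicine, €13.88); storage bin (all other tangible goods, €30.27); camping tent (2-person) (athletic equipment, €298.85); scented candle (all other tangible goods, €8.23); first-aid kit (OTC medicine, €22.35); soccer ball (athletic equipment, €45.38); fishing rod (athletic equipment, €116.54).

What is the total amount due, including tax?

€742.61

Tennis racket €127.72: athletic equipment, €125.00 or more → 8.75% → €11.18
Yoga mat €40.90: athletic equipment, under €125.00 → 0% → €0.00
Acetaminophen (200 ct) €13.88: OTC medicine → 0% → €0.00
Storage bin €30.27: all other tangible goods → 3% → €0.91
Camping tent (2-person) €298.85: athletic equipment, €125.00 or more → 8.75% → €26.15
Scented candle €8.23: all other tangible goods → 3% → €0.25
First-aid kit €22.35: OTC medicine → 0% → €0.00
Soccer ball €45.38: athletic equipment, under €125.00 → 0% → €0.00
Fishing rod €116.54: athletic equipment, under €125.00 → 0% → €0.00
Subtotal = €704.12; tax = €38.49; total due = €742.61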